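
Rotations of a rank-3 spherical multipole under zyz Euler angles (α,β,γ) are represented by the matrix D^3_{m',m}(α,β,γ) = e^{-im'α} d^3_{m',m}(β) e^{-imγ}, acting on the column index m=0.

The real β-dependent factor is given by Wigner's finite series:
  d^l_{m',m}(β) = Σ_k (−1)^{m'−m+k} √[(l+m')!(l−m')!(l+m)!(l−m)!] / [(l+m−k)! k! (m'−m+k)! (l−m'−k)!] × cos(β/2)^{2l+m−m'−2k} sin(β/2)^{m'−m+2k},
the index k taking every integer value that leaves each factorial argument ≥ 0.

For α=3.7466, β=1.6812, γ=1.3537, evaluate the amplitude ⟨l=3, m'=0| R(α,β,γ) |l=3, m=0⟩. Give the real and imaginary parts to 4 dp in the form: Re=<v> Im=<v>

Split into d^3_{0,0}(β=1.6812) × two z-phases.
With c≡cos(β/2)=0.667016 and s≡sin(β/2)=0.745043, N=[6·6·6·6]^{1/2}=36.000000
Admissible k: 0..3 (factorial args all ≥0)
  k=0: (−1)^0·36.0000/(36)·0.6670^6·0.7450^0 = +0.088068
  k=1: (−1)^1·36.0000/(4)·0.6670^4·0.7450^2 = -0.988896
  k=2: (−1)^2·36.0000/(4)·0.6670^2·0.7450^4 = +1.233790
  k=3: (−1)^3·36.0000/(36)·0.6670^0·0.7450^6 = -0.171037
d^3_{0,0}(1.6812) = +0.088068 -0.988896 +1.233790 -0.171037 = +0.161925
Phases: e^{-i·(0)·3.7466}=+1.000000+0.000000i, e^{-i·(0)·1.3537}=+1.000000+0.000000i ⇒ D=+0.161925+0.000000i

Re=0.1619 Im=0.0000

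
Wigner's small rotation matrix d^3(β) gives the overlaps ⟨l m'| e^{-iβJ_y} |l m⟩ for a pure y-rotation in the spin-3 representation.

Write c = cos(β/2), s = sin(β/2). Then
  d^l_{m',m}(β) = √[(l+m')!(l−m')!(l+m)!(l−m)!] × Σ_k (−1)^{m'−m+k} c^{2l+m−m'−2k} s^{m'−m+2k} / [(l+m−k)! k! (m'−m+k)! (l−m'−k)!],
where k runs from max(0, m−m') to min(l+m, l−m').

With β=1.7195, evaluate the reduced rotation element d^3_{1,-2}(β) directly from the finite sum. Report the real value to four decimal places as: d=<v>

d^3_{1,-2}(β=1.7195) via Wigner's sum:
Half-angle: c=0.652627, s=0.757679. N=√(24·2·1·120)=75.894664
The bounds max(0,m−m')=0 and min(l+m,l−m')=1 give 2 terms
  k=0: (−1)^3·75.8947/(12)·0.6526^3·0.7577^3 = -0.764683
  k=1: (−1)^4·75.8947/(24)·0.6526^1·0.7577^5 = +0.515338
d^3_{1,-2}(1.7195) = -0.764683 +0.515338 = -0.249345

d=-0.2493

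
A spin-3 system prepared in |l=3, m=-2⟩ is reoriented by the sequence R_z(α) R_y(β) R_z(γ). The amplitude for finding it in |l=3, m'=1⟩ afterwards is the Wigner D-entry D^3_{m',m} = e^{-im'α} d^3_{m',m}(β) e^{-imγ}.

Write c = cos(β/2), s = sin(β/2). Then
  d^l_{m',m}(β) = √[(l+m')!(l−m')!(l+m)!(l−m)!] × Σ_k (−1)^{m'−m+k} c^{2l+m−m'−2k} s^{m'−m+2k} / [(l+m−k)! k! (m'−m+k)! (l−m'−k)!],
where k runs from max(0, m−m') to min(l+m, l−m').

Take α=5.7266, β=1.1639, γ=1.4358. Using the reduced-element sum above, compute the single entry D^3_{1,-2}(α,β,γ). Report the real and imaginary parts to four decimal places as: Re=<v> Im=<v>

Re=0.4602 Im=0.1356

D^3_{1,-2}(5.7266,1.1639,1.4358) = e^{-i·1·5.7266}·d^3_{1,-2}(1.1639)·e^{-i·-2·1.4358}. Compute d first:
With c≡cos(β/2)=0.835392 and s≡sin(β/2)=0.549654, N=[24·2·1·120]^{1/2}=75.894664
k: max(0,(-2)−(1))=0 … min(3+(-2),3−(1))=1
  k=0: (−1)^3·75.8947/(12)·0.8354^3·0.5497^3 = -0.612308
  k=1: (−1)^4·75.8947/(24)·0.8354^1·0.5497^5 = +0.132537
d^3_{1,-2}(1.1639) = -0.612308 +0.132537 = -0.479771
Phases: e^{-i·(1)·5.7266}=+0.849064+0.528290i, e^{-i·(-2)·1.4358}=-0.963773+0.266724i ⇒ D=+0.460202+0.135624i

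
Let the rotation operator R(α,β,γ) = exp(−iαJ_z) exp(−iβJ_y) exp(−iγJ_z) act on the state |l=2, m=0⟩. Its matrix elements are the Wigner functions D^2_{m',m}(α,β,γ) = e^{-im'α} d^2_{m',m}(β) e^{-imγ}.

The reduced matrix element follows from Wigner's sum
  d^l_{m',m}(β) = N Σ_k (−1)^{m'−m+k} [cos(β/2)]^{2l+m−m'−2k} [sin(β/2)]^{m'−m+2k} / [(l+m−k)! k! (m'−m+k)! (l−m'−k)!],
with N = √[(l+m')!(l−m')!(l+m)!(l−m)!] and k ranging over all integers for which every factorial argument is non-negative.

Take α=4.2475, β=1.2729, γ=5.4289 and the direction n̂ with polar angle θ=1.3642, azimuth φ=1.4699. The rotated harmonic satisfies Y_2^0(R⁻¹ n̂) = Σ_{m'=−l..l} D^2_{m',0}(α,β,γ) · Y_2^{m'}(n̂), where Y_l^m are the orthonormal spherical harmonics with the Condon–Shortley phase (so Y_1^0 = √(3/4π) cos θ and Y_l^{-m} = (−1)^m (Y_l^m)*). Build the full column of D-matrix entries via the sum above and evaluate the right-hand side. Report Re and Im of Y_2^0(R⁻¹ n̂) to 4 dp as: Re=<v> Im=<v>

Need the full column D^2_{m',0} for m'=−2..2 at α=4.2475, β=1.2729, γ=5.4289.
cos(β/2)=0.804211, sin(β/2)=0.594344
d^2_{-2,0}: single k=2 term ⇒ +0.559618;  D = -0.334658+0.448526i
d^2_{-1,0}: k∈[1..2] ⇒ +0.757222 -0.413580 = +0.343642;  D = -0.154063-0.307172i
d^2_{0,0}: k∈[0..2] ⇒ +0.418292 -0.913852 +0.124782 = -0.370778;  D = -0.370778+0.000000i
d^2_{1,0}: k∈[0..1] ⇒ -0.757222 +0.413580 = -0.343642;  D = +0.154063-0.307172i
d^2_{2,0}: single k=0 term ⇒ +0.559618;  D = -0.334658-0.448526i
Y_2^{m'}(θ=1.3642,φ=1.4699) and Σ D·Y over m':
  (-0.3347+0.4485i)·(-0.3625-0.0742i)  (-0.1541-0.3072i)·(+0.0156-0.1543i)  (-0.3708+0.0000i)·(-0.2756+0.0000i)  (+0.1541-0.3072i)·(-0.0156-0.1543i)  (-0.3347-0.4485i)·(-0.3625+0.0742i)
Y_2^0(R⁻¹ n̂) = +0.311725+0.000000i

Re=0.3117 Im=0.0000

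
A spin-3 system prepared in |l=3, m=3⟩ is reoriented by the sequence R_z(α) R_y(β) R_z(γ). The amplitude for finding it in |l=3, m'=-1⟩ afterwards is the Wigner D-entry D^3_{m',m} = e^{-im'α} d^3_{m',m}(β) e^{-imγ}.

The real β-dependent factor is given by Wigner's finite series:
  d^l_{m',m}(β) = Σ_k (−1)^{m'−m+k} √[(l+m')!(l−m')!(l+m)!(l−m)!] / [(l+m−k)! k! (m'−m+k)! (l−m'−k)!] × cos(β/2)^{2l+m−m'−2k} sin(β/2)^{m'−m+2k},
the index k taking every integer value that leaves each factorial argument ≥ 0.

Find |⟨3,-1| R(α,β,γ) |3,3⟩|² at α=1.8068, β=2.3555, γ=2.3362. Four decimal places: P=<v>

Split into d^3_{-1,3}(β=2.3555) × two z-phases.
Half-angle: c=0.383004, s=0.923747. N=√(2·24·720·1)=185.903201
k∈{4} keeps every argument non-negative
  k=4: (−1)^0·185.9032/(48)·0.3830^2·0.9237^4 = +0.413680
d^3_{-1,3}(2.3555) = +0.413680
|D^3_{-1,3}|² = |d^3_{-1,3}(β)|² = (+0.413680)² = 0.171131 (the z-rotation phases have unit modulus)

P=0.1711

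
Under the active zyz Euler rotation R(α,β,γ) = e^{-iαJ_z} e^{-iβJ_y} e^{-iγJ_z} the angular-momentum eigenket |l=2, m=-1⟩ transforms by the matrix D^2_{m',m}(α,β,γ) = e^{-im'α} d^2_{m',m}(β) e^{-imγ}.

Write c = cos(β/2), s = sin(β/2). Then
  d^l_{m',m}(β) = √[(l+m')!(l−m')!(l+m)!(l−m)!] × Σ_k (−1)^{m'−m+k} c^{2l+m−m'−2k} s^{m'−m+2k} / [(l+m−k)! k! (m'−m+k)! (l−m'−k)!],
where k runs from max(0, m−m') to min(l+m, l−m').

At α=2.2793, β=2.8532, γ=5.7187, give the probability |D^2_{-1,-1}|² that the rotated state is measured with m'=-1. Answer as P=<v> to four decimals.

P=0.0036

First d^2_{-1,-1}(β=2.8532), then the phase factors e^{-i(-1)α} and e^{-i(-1)γ}:
c=cos(2.8532/2)=0.143697, s=sin(2.8532/2)=0.989622; N=√[1·6·1·6]=6.000000
Admissible k: 0..1 (factorial args all ≥0)
  k=0: (−1)^0·6.0000/(6)·0.1437^4·0.9896^0 = +0.000426
  k=1: (−1)^1·6.0000/(2)·0.1437^2·0.9896^2 = -0.060667
d^2_{-1,-1}(2.8532) = +0.000426 -0.060667 = -0.060241
|D^2_{-1,-1}|² = |d^2_{-1,-1}(β)|² = (-0.060241)² = 0.003629 (the z-rotation phases have unit modulus)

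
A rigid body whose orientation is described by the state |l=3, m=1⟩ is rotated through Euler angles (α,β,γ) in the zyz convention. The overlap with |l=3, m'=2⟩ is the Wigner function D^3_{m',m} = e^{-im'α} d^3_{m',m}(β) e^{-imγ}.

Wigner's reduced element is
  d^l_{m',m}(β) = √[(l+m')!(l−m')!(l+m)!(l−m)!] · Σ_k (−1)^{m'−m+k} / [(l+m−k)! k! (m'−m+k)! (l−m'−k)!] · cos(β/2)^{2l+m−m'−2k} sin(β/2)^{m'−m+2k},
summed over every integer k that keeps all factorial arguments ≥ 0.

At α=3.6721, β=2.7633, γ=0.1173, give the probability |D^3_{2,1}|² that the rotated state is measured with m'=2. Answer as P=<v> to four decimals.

P=0.0015

First d^3_{2,1}(β=2.7633), then the phase factors e^{-i(2)α} and e^{-i(1)γ}:
c=cos(2.7633/2)=0.188021, s=sin(2.7633/2)=0.982165; N=√[120·1·24·2]=75.894664
k∈{0,1} keeps every argument non-negative
  k=0: (−1)^1·75.8947/(24)·0.1880^5·0.9822^1 = -0.000730
  k=1: (−1)^2·75.8947/(12)·0.1880^3·0.9822^3 = +0.039829
d^3_{2,1}(2.7633) = -0.000730 +0.039829 = +0.039099
|D^3_{2,1}|² = |d^3_{2,1}(β)|² = (+0.039099)² = 0.001529 (the z-rotation phases have unit modulus)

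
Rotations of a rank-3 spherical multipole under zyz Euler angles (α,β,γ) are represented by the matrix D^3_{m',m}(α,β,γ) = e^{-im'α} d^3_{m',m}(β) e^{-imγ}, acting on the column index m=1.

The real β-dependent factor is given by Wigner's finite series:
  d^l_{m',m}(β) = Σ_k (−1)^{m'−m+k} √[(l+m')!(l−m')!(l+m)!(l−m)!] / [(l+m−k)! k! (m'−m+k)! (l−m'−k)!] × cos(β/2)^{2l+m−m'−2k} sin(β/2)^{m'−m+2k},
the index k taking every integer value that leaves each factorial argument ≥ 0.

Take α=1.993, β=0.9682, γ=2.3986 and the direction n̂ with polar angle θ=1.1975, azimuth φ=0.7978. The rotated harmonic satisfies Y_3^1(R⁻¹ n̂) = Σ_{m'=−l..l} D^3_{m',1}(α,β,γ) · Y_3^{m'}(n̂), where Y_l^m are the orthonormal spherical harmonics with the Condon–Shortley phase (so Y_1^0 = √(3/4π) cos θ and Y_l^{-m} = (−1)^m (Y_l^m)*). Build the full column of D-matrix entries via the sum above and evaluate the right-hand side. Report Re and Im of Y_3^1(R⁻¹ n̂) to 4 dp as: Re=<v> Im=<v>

Re=0.0313 Im=-0.0439

Need the full column D^3_{m',1} for m'=−3..3 at α=1.993, β=0.9682, γ=2.3986.
cos(β/2)=0.885094, sin(β/2)=0.465412
d^3_{-3,1}: single k=4 term ⇒ +0.142356;  D = -0.128869-0.060481i
d^3_{-2,1}: k∈[3..4] ⇒ +0.442090 -0.061119 = +0.380971;  D = -0.006325+0.380919i
d^3_{-1,1}: k∈[2..4] ⇒ +0.797598 -0.294049 +0.010163 = +0.513713;  D = +0.472033-0.202696i
d^3_{0,1}: k∈[1..3] ⇒ +0.875741 -0.726429 +0.066953 = +0.216265;  D = -0.159268-0.146302i
d^3_{1,1}: k∈[0..2] ⇒ +0.480769 -1.063465 +0.220536 = -0.362159;  D = +0.114194-0.343684i
d^3_{2,1}: k∈[0..1] ⇒ -0.799438 +0.442090 = -0.357348;  D = -0.355512+0.036178i
d^3_{3,1}: single k=0 term ⇒ +0.514848;  D = -0.257433-0.445866i
Y_3^{m'}(θ=1.1975,φ=0.7978) and Σ D·Y over m':
  (-0.1289-0.0605i)·(-0.2469-0.2291i)  (-0.0063+0.3809i)·(-0.0080-0.3230i)  (+0.4720-0.2027i)·(-0.0704+0.0722i)  (-0.1593-0.1463i)·(-0.3178+0.0000i)  (+0.1142-0.3437i)·(+0.0704+0.0722i)  (-0.3555+0.0362i)·(-0.0080+0.3230i)  (-0.2574-0.4459i)·(+0.2469-0.2291i)
Y_3^1(R⁻¹ n̂) = +0.031350-0.043889i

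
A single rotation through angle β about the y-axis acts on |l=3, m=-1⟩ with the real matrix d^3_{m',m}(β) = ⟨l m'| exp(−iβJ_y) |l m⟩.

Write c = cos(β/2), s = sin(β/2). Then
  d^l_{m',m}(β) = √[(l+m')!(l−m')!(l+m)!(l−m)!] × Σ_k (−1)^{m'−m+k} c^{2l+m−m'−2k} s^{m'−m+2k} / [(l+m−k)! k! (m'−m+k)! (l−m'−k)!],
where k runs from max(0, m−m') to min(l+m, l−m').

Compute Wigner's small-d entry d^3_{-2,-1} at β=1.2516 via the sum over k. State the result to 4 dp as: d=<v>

d=-0.0289

d^3_{-2,-1}(β=1.2516) via Wigner's sum:
With c≡cos(β/2)=0.810495 and s≡sin(β/2)=0.585746, N=[1·120·2·24]^{1/2}=75.894664
The bounds max(0,m−m')=1 and min(l+m,l−m')=2 give 2 terms
  k=1: (−1)^0·75.8947/(24)·0.8105^5·0.5857^1 = +0.647829
  k=2: (−1)^1·75.8947/(12)·0.8105^3·0.5857^3 = -0.676719
d^3_{-2,-1}(1.2516) = +0.647829 -0.676719 = -0.028890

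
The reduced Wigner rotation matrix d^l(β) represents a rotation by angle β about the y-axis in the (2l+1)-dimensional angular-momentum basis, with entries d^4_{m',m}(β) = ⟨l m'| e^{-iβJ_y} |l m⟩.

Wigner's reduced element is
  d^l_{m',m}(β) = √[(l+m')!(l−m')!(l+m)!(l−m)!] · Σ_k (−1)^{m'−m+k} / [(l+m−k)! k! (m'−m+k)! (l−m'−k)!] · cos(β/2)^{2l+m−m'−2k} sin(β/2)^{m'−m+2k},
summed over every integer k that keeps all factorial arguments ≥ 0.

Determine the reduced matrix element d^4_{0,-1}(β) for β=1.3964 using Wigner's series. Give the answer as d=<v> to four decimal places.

d=0.2664

d^4_{0,-1}(β=1.3964) via Wigner's sum:
With c≡cos(β/2)=0.766001 and s≡sin(β/2)=0.642840, N=[24·24·6·120]^{1/2}=643.987578
k∈{0,1,2,3} keeps every argument non-negative
  k=0: (−1)^1·643.9876/(144)·0.7660^7·0.6428^1 = -0.444858
  k=1: (−1)^2·643.9876/(24)·0.7660^5·0.6428^3 = +1.879837
  k=2: (−1)^3·643.9876/(24)·0.7660^3·0.6428^5 = -1.323938
  k=3: (−1)^4·643.9876/(144)·0.7660^1·0.6428^7 = +0.155405
d^4_{0,-1}(1.3964) = -0.444858 +1.879837 -1.323938 +0.155405 = +0.266445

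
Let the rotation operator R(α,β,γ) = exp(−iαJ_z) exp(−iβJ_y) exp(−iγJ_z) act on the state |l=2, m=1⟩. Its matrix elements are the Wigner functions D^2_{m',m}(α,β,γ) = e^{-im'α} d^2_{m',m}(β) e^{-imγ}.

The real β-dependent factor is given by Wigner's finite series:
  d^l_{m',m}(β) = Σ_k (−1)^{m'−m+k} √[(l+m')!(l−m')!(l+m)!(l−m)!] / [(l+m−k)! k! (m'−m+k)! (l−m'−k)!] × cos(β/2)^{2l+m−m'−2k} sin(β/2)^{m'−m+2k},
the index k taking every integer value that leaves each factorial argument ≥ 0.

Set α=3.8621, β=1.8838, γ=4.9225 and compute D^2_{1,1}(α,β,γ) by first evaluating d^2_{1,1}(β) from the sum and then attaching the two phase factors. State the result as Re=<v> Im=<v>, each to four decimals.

Re=0.4484 Im=0.3340

D^2_{1,1}(3.8621,1.8838,4.9225) = e^{-i·1·3.8621}·d^2_{1,1}(1.8838)·e^{-i·1·4.9225}. Compute d first:
With c≡cos(β/2)=0.588253 and s≡sin(β/2)=0.808677, N=[6·1·6·1]^{1/2}=6.000000
k∈{0,1} keeps every argument non-negative
  k=0: (−1)^0·6.0000/(6)·0.5883^4·0.8087^0 = +0.119744
  k=1: (−1)^1·6.0000/(2)·0.5883^2·0.8087^2 = -0.678890
d^2_{1,1}(1.8838) = +0.119744 -0.678890 = -0.559146
D = (-0.751471+0.659766i)·(-0.559146)·(+0.208568+0.978008i) = +0.448429+0.333999i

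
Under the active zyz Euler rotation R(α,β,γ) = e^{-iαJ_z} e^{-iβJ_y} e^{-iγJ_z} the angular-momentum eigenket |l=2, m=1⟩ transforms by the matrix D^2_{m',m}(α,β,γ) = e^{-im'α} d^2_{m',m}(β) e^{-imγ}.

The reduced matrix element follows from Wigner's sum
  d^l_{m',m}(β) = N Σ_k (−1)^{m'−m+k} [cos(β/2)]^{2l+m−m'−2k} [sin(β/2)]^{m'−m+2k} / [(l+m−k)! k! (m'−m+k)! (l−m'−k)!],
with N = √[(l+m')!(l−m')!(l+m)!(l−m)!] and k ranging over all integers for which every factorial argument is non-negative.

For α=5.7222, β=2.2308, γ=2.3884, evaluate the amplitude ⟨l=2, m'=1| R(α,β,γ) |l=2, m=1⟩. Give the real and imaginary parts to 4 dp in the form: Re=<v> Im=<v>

D^2_{1,1}(5.7222,2.2308,2.3884) = e^{-i·1·5.7222}·d^2_{1,1}(2.2308)·e^{-i·1·2.3884}. Compute d first:
With c≡cos(β/2)=0.439818 and s≡sin(β/2)=0.898087, N=[6·1·6·1]^{1/2}=6.000000
k∈{0,1} keeps every argument non-negative
  k=0: (−1)^0·6.0000/(6)·0.4398^4·0.8981^0 = +0.037419
  k=1: (−1)^1·6.0000/(2)·0.4398^2·0.8981^2 = -0.468063
d^2_{1,1}(2.2308) = +0.037419 -0.468063 = -0.430644
Attach z-rotation phases: D = e^{-i(1)(5.7222)}·(-0.430644)·e^{-i(1)(2.3884)} = +0.109302+0.416542i

Re=0.1093 Im=0.4165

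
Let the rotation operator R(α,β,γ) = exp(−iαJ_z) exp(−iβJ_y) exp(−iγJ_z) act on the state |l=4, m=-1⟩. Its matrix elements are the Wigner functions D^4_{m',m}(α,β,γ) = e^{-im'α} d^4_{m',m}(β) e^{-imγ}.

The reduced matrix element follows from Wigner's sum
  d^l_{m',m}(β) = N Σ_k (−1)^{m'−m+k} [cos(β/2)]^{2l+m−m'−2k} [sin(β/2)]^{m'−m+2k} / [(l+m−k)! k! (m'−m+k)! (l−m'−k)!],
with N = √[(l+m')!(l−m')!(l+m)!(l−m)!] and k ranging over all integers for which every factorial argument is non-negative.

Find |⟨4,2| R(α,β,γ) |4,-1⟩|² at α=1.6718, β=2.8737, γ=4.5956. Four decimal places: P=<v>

P=0.2345

First d^4_{2,-1}(β=2.8737), then the phase factors e^{-i(2)α} and e^{-i(-1)γ}:
c=cos(2.8737/2)=0.133546, s=sin(2.8737/2)=0.991043; N=√[720·2·6·120]=1018.233765
Admissible k: 0..2 (factorial args all ≥0)
  k=0: (−1)^3·1018.2338/(72)·0.1335^5·0.9910^3 = -0.000585
  k=1: (−1)^4·1018.2338/(48)·0.1335^3·0.9910^5 = +0.048302
  k=2: (−1)^5·1018.2338/(240)·0.1335^1·0.9910^7 = -0.532003
d^4_{2,-1}(2.8737) = -0.000585 +0.048302 -0.532003 = -0.484286
|D^4_{2,-1}|² = |d^4_{2,-1}(β)|² = (-0.484286)² = 0.234533 (the z-rotation phases have unit modulus)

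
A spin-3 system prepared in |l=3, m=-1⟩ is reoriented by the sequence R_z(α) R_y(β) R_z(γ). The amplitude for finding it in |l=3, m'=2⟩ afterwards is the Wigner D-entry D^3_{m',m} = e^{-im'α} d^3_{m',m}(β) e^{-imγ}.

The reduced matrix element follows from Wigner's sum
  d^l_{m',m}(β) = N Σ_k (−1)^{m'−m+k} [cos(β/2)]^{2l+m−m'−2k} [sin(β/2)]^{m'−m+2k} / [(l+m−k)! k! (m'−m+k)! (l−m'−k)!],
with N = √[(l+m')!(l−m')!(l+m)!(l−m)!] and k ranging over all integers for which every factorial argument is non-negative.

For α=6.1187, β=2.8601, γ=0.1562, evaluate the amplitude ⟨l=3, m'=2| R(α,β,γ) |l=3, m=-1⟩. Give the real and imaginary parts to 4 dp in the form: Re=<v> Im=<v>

D^3_{2,-1}(6.1187,2.8601,0.1562) = e^{-i·2·6.1187}·d^3_{2,-1}(2.8601)·e^{-i·-1·0.1562}. Compute d first:
With c≡cos(β/2)=0.140282 and s≡sin(β/2)=0.990112, N=[120·1·2·24]^{1/2}=75.894664
k: max(0,(-1)−(2))=0 … min(3+(-1),3−(2))=1
  k=0: (−1)^3·75.8947/(12)·0.1403^3·0.9901^3 = -0.016947
  k=1: (−1)^4·75.8947/(24)·0.1403^1·0.9901^5 = +0.422107
d^3_{2,-1}(2.8601) = -0.016947 +0.422107 = +0.405161
Phases: e^{-i·(2)·6.1187}=+0.946375+0.323069i, e^{-i·(-1)·0.1562}=+0.987826+0.155566i ⇒ D=+0.358403+0.188950i

Re=0.3584 Im=0.1890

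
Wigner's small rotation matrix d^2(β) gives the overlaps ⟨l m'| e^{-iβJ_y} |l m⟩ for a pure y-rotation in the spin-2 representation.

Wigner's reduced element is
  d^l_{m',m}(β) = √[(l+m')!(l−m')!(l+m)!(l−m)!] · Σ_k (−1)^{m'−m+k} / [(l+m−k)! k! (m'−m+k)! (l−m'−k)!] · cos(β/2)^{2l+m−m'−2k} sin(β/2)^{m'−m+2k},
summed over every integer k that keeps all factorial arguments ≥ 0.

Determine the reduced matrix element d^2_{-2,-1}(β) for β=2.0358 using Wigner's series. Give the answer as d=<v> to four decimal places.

d=0.2465

d^2_{-2,-1}(β=2.0358) via Wigner's sum:
With c≡cos(β/2)=0.525154 and s≡sin(β/2)=0.851007, N=[1·24·1·6]^{1/2}=12.000000
k∈{1} keeps every argument non-negative
  k=1: (−1)^0·12.0000/(6)·0.5252^3·0.8510^1 = +0.246504
d^2_{-2,-1}(2.0358) = +0.246504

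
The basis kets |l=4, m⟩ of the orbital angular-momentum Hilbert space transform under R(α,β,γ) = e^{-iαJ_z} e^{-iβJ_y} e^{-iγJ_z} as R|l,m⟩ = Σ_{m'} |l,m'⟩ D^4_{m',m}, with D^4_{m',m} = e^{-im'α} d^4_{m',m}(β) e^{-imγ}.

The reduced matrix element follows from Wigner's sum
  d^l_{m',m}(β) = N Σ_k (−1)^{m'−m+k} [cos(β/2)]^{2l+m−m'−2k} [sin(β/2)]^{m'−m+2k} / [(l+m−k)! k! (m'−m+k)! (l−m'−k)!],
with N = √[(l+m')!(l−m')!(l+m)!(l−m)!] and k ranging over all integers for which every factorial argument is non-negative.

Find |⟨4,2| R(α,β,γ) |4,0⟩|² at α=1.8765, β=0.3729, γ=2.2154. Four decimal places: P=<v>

P=0.0708

First d^4_{2,0}(β=0.3729), then the phase factors e^{-i(2)α} and e^{-i(0)γ}:
Half-angle: c=0.982668, s=0.185372. N=√(720·2·24·24)=910.735966
Admissible k: 0..2 (factorial args all ≥0)
  k=0: (−1)^2·910.7360/(96)·0.9827^6·0.1854^2 = +0.293528
  k=1: (−1)^3·910.7360/(36)·0.9827^4·0.1854^4 = -0.027854
  k=2: (−1)^4·910.7360/(96)·0.9827^2·0.1854^6 = +0.000372
d^4_{2,0}(0.3729) = +0.293528 -0.027854 +0.000372 = +0.266046
|D^4_{2,0}|² = |d^4_{2,0}(β)|² = (+0.266046)² = 0.070780 (the z-rotation phases have unit modulus)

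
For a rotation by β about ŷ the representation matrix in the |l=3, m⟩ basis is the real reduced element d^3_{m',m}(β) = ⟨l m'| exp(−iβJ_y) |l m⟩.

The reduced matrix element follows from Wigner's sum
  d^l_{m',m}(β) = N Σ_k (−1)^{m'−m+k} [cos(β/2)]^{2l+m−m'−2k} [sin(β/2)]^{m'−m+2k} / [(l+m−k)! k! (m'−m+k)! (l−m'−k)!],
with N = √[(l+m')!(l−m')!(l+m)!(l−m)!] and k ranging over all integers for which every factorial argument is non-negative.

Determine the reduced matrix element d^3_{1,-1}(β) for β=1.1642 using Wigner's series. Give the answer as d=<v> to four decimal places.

d^3_{1,-1}(β=1.1642) via Wigner's sum:
With c≡cos(β/2)=0.835310 and s≡sin(β/2)=0.549779, N=[24·2·2·24]^{1/2}=48.000000
The bounds max(0,m−m')=0 and min(l+m,l−m')=2 give 3 terms
  k=0: (−1)^2·48.0000/(8)·0.8353^4·0.5498^2 = +0.882914
  k=1: (−1)^3·48.0000/(6)·0.8353^2·0.5498^4 = -0.509963
  k=2: (−1)^4·48.0000/(48)·0.8353^0·0.5498^6 = +0.027614
d^3_{1,-1}(1.1642) = +0.882914 -0.509963 +0.027614 = +0.400565

d=0.4006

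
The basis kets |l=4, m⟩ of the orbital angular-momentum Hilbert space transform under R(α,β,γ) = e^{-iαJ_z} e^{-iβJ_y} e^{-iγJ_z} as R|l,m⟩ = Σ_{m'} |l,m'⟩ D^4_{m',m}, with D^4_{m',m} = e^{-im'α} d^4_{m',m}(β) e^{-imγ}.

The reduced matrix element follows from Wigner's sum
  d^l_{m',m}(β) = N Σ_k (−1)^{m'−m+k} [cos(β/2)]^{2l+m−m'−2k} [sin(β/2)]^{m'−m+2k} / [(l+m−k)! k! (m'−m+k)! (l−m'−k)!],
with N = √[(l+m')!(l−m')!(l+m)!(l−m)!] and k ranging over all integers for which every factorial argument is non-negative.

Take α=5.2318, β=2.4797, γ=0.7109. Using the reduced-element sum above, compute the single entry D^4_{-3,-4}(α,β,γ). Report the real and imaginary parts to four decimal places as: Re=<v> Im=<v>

Re=-0.0010 Im=0.0003

D^4_{-3,-4}(5.2318,2.4797,0.7109) = e^{-i·-3·5.2318}·d^4_{-3,-4}(2.4797)·e^{-i·-4·0.7109}. Compute d first:
c=cos(2.4797/2)=0.324938, s=sin(2.4797/2)=0.945735; N=√[1·5040·1·40320]=14255.272709
The bounds max(0,m−m')=0 and min(l+m,l−m')=0 give 1 term
  k=0: (−1)^1·14255.2727/(5040)·0.3249^7·0.9457^1 = -0.001023
d^4_{-3,-4}(2.4797) = -0.001023
Phases: e^{-i·(-3)·5.2318}=-0.999921+0.012563i, e^{-i·(-4)·0.7109}=-0.955928+0.293602i ⇒ D=-0.000974+0.000313i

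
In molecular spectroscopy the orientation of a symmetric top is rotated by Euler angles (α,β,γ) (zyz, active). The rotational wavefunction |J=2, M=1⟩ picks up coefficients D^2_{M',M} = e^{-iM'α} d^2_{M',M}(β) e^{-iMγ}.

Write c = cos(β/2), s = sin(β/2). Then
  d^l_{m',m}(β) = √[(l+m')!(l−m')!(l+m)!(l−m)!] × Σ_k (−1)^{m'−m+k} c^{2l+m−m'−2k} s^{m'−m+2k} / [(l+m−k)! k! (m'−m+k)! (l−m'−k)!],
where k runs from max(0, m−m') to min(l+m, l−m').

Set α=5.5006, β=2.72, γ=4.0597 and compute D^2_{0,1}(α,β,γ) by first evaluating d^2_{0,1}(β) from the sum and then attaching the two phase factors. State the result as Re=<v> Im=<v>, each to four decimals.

Re=0.2777 Im=-0.3633

D^2_{0,1}(5.5006,2.72,4.0597) = e^{-i·0·5.5006}·d^2_{0,1}(2.72)·e^{-i·1·4.0597}. Compute d first:
With c≡cos(β/2)=0.209239 and s≡sin(β/2)=0.977865, N=[2·2·6·1]^{1/2}=4.898979
k∈{1,2} keeps every argument non-negative
  k=1: (−1)^0·4.8990/(2)·0.2092^3·0.9779^1 = +0.021942
  k=2: (−1)^1·4.8990/(2)·0.2092^1·0.9779^3 = -0.479241
d^2_{0,1}(2.72) = +0.021942 -0.479241 = -0.457299
D = (+1.000000+0.000000i)·(-0.457299)·(-0.607325+0.794454i) = +0.277729-0.363302i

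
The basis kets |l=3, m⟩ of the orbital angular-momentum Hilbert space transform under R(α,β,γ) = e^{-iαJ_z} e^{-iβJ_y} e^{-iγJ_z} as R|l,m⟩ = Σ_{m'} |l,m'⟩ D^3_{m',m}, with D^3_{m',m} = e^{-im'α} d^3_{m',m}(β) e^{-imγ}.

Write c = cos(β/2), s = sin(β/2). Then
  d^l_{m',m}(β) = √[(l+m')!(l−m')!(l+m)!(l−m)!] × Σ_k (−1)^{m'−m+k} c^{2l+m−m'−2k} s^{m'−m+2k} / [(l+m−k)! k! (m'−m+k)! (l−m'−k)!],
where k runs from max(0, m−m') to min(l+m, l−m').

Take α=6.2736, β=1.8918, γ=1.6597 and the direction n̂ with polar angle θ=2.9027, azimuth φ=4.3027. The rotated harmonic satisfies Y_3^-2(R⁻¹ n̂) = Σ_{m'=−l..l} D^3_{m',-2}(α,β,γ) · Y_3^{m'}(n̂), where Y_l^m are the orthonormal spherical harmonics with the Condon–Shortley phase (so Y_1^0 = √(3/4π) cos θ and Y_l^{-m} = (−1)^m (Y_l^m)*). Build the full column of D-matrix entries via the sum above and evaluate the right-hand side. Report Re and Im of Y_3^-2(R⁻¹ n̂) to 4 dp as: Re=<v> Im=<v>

Re=-0.1725 Im=-0.1253

Need the full column D^3_{m',-2} for m'=−3..3 at α=6.2736, β=1.8918, γ=1.6597.
cos(β/2)=0.585013, sin(β/2)=0.811024
d^3_{-3,-2}: single k=1 term ⇒ +0.136125;  D = -0.134616-0.020215i
d^3_{-2,-2}: k∈[0..1] ⇒ +0.040086 -0.385212 = -0.345126;  D = +0.340792+0.054520i
d^3_{-1,-2}: k∈[0..1] ⇒ -0.175736 +0.675504 = +0.499767;  D = -0.492713-0.083676i
d^3_{0,-2}: k∈[0..1] ⇒ +0.421979 -0.811010 = -0.389032;  D = +0.382898+0.068809i
d^3_{1,-2}: k∈[0..1] ⇒ -0.675504 +0.649133 = -0.026371;  D = +0.025909+0.004913i
d^3_{2,-2}: k∈[0..1] ⇒ +0.740348 -0.284578 = +0.455769;  D = -0.446956-0.089197i
d^3_{3,-2}: single k=0 term ⇒ -0.502816;  D = +0.492127+0.103126i
Y_3^{m'}(θ=2.9027,φ=4.3027) and Σ D·Y over m':
  (-0.1346-0.0202i)·(+0.0052-0.0019i)  (+0.3408+0.0545i)·(+0.0380+0.0406i)  (-0.4927-0.0837i)·(-0.1133+0.2609i)  (+0.3829+0.0688i)·(-0.6236+0.0000i)  (+0.0259+0.0049i)·(+0.1133+0.2609i)  (-0.4470-0.0892i)·(+0.0380-0.0406i)  (+0.4921+0.1031i)·(-0.0052-0.0019i)
Y_3^-2(R⁻¹ n̂) = -0.172452-0.125299i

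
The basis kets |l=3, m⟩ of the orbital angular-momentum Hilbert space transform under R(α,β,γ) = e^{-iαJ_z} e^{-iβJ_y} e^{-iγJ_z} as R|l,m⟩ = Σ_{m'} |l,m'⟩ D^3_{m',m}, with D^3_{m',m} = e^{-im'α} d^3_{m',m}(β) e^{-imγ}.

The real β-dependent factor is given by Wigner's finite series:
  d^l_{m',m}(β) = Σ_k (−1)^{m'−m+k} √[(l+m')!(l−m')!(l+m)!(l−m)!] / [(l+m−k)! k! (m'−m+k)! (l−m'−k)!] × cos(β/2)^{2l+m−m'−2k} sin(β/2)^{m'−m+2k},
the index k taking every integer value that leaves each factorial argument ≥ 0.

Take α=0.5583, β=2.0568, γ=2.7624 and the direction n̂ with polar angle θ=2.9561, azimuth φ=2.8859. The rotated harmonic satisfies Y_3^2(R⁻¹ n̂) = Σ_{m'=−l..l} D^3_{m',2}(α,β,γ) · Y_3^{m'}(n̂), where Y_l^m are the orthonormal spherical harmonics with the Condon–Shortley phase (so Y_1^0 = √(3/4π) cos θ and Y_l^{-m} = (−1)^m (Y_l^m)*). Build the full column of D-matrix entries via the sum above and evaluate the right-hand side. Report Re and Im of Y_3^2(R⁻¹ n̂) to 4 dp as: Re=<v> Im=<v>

Need the full column D^3_{m',2} for m'=−3..3 at α=0.5583, β=2.0568, γ=2.7624.
cos(β/2)=0.516190, sin(β/2)=0.856474
d^3_{-3,2}: single k=5 term ⇒ +0.582715;  D = -0.442551+0.379085i
d^3_{-2,2}: k∈[4..5] ⇒ +0.716879 -0.394717 = +0.322162;  D = -0.096494+0.307372i
d^3_{-1,2}: k∈[3..4] ⇒ +0.546514 -0.752282 = -0.205768;  D = -0.051727-0.199161i
d^3_{0,2}: k∈[2..3] ⇒ +0.285251 -0.785302 = -0.500051;  D = -0.363011-0.343910i
d^3_{1,2}: k∈[1..2] ⇒ +0.099257 -0.546514 = -0.447257;  D = -0.438334-0.088894i
d^3_{2,2}: k∈[0..1] ⇒ +0.018917 -0.260397 = -0.241480;  D = -0.226152+0.084664i
d^3_{3,2}: single k=0 term ⇒ -0.076884;  D = -0.046791+0.061007i
Y_3^{m'}(θ=2.9561,φ=2.8859) and Σ D·Y over m':
  (-0.4426+0.3791i)·(-0.0019-0.0018i)  (-0.0965+0.3074i)·(-0.0298-0.0167i)  (-0.0517-0.1992i)·(-0.2209-0.0577i)  (-0.3630-0.3439i)·(-0.6712+0.0000i)  (-0.4383-0.0889i)·(+0.2209-0.0577i)  (-0.2262+0.0847i)·(-0.0298+0.0167i)  (-0.0468+0.0610i)·(+0.0019-0.0018i)
Y_3^2(R⁻¹ n̂) = +0.156508+0.269911i

Re=0.1565 Im=0.2699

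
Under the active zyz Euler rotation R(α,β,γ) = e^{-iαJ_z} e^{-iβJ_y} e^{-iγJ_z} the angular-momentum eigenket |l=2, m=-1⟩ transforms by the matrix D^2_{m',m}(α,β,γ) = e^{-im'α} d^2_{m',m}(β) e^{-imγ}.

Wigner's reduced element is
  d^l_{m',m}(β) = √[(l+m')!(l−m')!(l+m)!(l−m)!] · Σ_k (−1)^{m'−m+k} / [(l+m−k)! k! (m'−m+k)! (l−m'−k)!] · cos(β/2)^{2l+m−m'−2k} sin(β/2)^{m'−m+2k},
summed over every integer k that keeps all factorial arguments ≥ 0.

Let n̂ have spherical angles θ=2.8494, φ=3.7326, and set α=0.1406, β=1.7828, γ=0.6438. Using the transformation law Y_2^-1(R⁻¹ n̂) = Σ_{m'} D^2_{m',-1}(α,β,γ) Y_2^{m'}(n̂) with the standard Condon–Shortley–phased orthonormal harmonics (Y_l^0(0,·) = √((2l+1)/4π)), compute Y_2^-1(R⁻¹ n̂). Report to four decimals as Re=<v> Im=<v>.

Need the full column D^2_{m',-1} for m'=−2..2 at α=0.1406, β=1.7828, γ=0.6438.
cos(β/2)=0.628324, sin(β/2)=0.777952
d^2_{-2,-1}: single k=1 term ⇒ +0.385952;  D = +0.232279+0.308229i
d^2_{-1,-1}: k∈[0..1] ⇒ +0.155859 -0.716793 = -0.560933;  D = -0.397035-0.396244i
d^2_{0,-1}: k∈[0..1] ⇒ -0.472692 +0.724632 = +0.251940;  D = +0.201507+0.151224i
d^2_{1,-1}: k∈[0..1] ⇒ +0.716793 -0.366279 = +0.350514;  D = +0.307066+0.169029i
d^2_{2,-1}: single k=0 term ⇒ -0.591660;  D = -0.553189-0.209865i
Y_2^{m'}(θ=2.8494,φ=3.7326) and Σ D·Y over m':
  (+0.2323+0.3082i)·(+0.0121-0.0297i)  (-0.3970-0.3962i)·(+0.1770-0.1187i)  (+0.2015+0.1512i)·(+0.5523+0.0000i)  (+0.3071+0.1690i)·(-0.1770-0.1187i)  (-0.5532-0.2099i)·(+0.0121+0.0297i)
Y_2^-1(R⁻¹ n̂) = -0.028820-0.027929i

Re=-0.0288 Im=-0.0279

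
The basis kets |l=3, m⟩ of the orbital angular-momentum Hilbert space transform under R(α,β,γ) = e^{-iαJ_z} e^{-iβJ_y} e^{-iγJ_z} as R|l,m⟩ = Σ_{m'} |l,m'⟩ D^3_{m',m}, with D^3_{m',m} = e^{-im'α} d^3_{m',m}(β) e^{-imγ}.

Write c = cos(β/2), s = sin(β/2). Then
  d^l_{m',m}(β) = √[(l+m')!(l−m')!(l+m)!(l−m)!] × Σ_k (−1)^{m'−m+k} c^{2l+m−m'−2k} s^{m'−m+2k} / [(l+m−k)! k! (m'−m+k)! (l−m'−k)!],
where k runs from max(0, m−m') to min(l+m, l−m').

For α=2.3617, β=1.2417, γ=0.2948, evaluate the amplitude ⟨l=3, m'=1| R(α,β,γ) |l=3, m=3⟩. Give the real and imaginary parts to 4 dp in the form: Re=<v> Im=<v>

D^3_{1,3}(2.3617,1.2417,0.2948) = e^{-i·1·2.3617}·d^3_{1,3}(1.2417)·e^{-i·3·0.2948}. Compute d first:
Half-angle: c=0.813384, s=0.581727. N=√(24·2·720·1)=185.903201
Admissible k: 2..2 (factorial args all ≥0)
  k=2: (−1)^0·185.9032/(48)·0.8134^4·0.5817^2 = +0.573676
d^3_{1,3}(1.2417) = +0.573676
Attach z-rotation phases: D = e^{-i(1)(2.3617)}·(+0.573676)·e^{-i(3)(0.2948)} = -0.570546+0.059844i

Re=-0.5705 Im=0.0598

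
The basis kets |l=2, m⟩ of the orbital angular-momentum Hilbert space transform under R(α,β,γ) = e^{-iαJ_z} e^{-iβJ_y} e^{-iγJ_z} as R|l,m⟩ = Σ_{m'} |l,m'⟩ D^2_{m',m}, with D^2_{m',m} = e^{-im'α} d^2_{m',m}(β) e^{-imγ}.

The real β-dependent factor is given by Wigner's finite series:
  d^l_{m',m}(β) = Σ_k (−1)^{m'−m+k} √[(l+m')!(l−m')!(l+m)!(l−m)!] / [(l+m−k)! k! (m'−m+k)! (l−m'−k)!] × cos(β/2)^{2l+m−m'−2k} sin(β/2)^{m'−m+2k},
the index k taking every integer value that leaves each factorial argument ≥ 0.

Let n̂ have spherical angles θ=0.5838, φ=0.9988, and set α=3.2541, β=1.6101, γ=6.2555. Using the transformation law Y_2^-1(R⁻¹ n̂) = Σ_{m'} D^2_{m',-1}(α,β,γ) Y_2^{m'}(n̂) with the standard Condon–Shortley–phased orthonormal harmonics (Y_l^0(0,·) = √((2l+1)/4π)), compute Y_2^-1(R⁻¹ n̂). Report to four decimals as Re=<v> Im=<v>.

Re=0.2378 Im=-0.1323

Need the full column D^2_{m',-1} for m'=−2..2 at α=3.2541, β=1.6101, γ=6.2555.
cos(β/2)=0.693075, sin(β/2)=0.720865
d^2_{-2,-1}: single k=1 term ⇒ +0.479982;  D = +0.470668+0.094101i
d^2_{-1,-1}: k∈[0..1] ⇒ +0.230739 -0.748842 = -0.518103;  D = +0.516240+0.043894i
d^2_{0,-1}: k∈[0..1] ⇒ -0.587856 +0.635943 = +0.048087;  D = +0.048069-0.001331i
d^2_{1,-1}: k∈[0..1] ⇒ +0.748842 -0.270033 = +0.478809;  D = -0.474112+0.066906i
d^2_{2,-1}: single k=0 term ⇒ -0.519245;  D = -0.502755+0.129821i
Y_2^{m'}(θ=0.5838,φ=0.9988) and Σ D·Y over m':
  (+0.4707+0.0941i)·(-0.0486-0.1068i)  (+0.5162+0.0439i)·(+0.1923-0.2987i)  (+0.0481-0.0013i)·(+0.3433+0.0000i)  (-0.4741+0.0669i)·(-0.1923-0.2987i)  (-0.5028+0.1298i)·(-0.0486+0.1068i)
Y_2^-1(R⁻¹ n̂) = +0.237819-0.132338i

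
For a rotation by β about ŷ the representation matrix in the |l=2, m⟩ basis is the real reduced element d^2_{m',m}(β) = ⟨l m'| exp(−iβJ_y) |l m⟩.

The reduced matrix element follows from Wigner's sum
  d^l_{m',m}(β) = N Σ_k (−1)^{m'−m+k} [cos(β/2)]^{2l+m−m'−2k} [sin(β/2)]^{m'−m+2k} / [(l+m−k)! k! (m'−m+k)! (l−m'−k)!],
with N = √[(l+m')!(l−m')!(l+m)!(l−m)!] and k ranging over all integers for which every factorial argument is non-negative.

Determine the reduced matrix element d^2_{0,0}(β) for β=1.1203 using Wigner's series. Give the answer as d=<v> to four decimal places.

d=-0.2156

d^2_{0,0}(β=1.1203) via Wigner's sum:
c=cos(1.1203/2)=0.847175, s=sin(1.1203/2)=0.531313; N=√[2·2·2·2]=4.000000
k: max(0,(0)−(0))=0 … min(2+(0),2−(0))=2
  k=0: (−1)^0·4.0000/(4)·0.8472^4·0.5313^0 = +0.515102
  k=1: (−1)^1·4.0000/(1)·0.8472^2·0.5313^2 = -0.810416
  k=2: (−1)^2·4.0000/(4)·0.8472^0·0.5313^4 = +0.079690
d^2_{0,0}(1.1203) = +0.515102 -0.810416 +0.079690 = -0.215624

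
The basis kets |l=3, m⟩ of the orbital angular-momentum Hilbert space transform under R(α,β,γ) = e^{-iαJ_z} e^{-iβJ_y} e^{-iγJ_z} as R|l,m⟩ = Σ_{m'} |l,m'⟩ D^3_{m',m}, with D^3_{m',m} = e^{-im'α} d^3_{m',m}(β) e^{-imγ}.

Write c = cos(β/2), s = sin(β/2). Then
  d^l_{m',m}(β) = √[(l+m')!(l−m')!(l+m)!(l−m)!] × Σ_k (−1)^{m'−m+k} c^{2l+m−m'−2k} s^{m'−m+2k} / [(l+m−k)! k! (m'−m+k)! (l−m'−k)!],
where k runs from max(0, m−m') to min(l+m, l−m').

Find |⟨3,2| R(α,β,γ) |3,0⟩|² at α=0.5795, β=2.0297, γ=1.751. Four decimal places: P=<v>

First d^3_{2,0}(β=2.0297), then the phase factors e^{-i(2)α} and e^{-i(0)γ}:
With c≡cos(β/2)=0.527747 and s≡sin(β/2)=0.849401, N=[120·1·6·6]^{1/2}=65.726707
k: max(0,(0)−(2))=0 … min(3+(0),3−(2))=1
  k=0: (−1)^2·65.7267/(12)·0.5277^4·0.8494^2 = +0.306543
  k=1: (−1)^3·65.7267/(12)·0.5277^2·0.8494^4 = -0.794081
d^3_{2,0}(2.0297) = +0.306543 -0.794081 = -0.487538
|D^3_{2,0}|² = |d^3_{2,0}(β)|² = (-0.487538)² = 0.237693 (the z-rotation phases have unit modulus)

P=0.2377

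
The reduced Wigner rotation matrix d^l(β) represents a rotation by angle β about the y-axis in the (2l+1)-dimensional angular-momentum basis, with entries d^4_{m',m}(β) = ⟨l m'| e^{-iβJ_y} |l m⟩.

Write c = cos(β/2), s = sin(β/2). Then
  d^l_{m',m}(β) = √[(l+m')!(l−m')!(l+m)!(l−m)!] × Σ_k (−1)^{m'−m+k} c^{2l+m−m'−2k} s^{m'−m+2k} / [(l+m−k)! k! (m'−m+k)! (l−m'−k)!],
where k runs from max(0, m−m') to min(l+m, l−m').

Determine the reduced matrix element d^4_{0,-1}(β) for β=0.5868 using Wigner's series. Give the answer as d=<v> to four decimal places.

d^4_{0,-1}(β=0.5868) via Wigner's sum:
c=cos(0.5868/2)=0.957266, s=sin(0.5868/2)=0.289209; N=√[24·24·6·120]=643.987578
k∈{0,1,2,3} keeps every argument non-negative
  k=0: (−1)^1·643.9876/(144)·0.9573^7·0.2892^1 = -0.952697
  k=1: (−1)^2·643.9876/(24)·0.9573^5·0.2892^3 = +0.521751
  k=2: (−1)^3·643.9876/(24)·0.9573^3·0.2892^5 = -0.047623
  k=3: (−1)^4·643.9876/(144)·0.9573^1·0.2892^7 = +0.000724
d^4_{0,-1}(0.5868) = -0.952697 +0.521751 -0.047623 +0.000724 = -0.477845

d=-0.4778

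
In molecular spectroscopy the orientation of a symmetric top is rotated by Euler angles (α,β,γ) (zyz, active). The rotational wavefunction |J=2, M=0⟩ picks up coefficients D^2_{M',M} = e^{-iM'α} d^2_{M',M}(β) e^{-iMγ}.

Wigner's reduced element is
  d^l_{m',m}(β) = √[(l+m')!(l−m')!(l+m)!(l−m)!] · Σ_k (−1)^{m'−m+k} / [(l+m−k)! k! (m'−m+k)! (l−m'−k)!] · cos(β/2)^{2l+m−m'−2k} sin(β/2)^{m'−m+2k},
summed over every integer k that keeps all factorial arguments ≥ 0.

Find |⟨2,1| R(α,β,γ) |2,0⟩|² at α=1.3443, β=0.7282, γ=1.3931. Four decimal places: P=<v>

Split into d^2_{1,0}(β=0.7282) × two z-phases.
Half-angle: c=0.934445, s=0.356108. N=√(6·1·2·2)=4.898979
The bounds max(0,m−m')=0 and min(l+m,l−m')=1 give 2 terms
  k=0: (−1)^1·4.8990/(2)·0.9344^3·0.3561^1 = -0.711735
  k=1: (−1)^2·4.8990/(2)·0.9344^1·0.3561^3 = +0.103366
d^2_{1,0}(0.7282) = -0.711735 +0.103366 = -0.608370
|D^2_{1,0}|² = |d^2_{1,0}(β)|² = (-0.608370)² = 0.370114 (the z-rotation phases have unit modulus)

P=0.3701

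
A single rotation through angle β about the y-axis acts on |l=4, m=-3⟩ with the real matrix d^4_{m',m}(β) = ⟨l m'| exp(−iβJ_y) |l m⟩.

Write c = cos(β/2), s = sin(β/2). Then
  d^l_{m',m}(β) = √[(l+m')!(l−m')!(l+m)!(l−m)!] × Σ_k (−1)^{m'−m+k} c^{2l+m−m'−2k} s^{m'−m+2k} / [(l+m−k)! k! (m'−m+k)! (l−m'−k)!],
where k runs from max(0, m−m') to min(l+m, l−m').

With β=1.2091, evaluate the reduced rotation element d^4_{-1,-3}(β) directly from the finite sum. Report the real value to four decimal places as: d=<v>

d=0.1627

d^4_{-1,-3}(β=1.2091) via Wigner's sum:
c=cos(1.2091/2)=0.822758, s=sin(1.2091/2)=0.568392; N=√[6·120·1·5040]=1904.940944
k: max(0,(-3)−(-1))=0 … min(4+(-3),4−(-1))=1
  k=0: (−1)^2·1904.9409/(240)·0.8228^6·0.5684^2 = +0.795424
  k=1: (−1)^3·1904.9409/(144)·0.8228^4·0.5684^4 = -0.632702
d^4_{-1,-3}(1.2091) = +0.795424 -0.632702 = +0.162722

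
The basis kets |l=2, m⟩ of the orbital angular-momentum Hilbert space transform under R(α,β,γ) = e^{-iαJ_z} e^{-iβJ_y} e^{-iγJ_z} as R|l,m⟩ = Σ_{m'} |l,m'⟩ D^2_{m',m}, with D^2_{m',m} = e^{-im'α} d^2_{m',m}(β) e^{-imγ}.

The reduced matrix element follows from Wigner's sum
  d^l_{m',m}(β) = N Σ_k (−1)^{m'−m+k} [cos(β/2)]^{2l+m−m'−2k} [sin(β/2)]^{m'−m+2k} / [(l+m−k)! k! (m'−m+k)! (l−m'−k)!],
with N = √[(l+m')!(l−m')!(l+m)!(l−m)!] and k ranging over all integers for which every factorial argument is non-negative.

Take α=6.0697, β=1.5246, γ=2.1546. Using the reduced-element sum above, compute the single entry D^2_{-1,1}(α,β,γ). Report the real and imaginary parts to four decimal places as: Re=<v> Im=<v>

Split into d^2_{-1,1}(β=1.5246) × two z-phases.
c=cos(1.5246/2)=0.723250, s=sin(1.5246/2)=0.690587; N=√[1·6·6·1]=6.000000
Admissible k: 2..3 (factorial args all ≥0)
  k=2: (−1)^0·6.0000/(2)·0.7232^2·0.6906^2 = +0.748401
  k=3: (−1)^1·6.0000/(6)·0.7232^0·0.6906^4 = -0.227443
d^2_{-1,1}(1.5246) = +0.748401 -0.227443 = +0.520957
Phases: e^{-i·(-1)·6.0697}=+0.977298-0.211867i, e^{-i·(1)·2.1546}=-0.551202-0.834372i ⇒ D=-0.372727-0.363966i

Re=-0.3727 Im=-0.3640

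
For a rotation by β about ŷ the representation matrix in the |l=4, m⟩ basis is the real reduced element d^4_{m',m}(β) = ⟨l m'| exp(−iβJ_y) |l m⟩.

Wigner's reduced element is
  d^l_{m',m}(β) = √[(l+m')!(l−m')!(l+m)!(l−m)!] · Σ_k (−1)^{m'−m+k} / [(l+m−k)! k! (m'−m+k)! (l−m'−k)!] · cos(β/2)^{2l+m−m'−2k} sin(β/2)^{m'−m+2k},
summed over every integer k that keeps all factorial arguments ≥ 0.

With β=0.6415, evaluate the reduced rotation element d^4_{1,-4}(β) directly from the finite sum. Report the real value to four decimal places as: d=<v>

d^4_{1,-4}(β=0.6415) via Wigner's sum:
Half-angle: c=0.948999, s=0.315278. N=√(120·6·1·40320)=5387.986637
Admissible k: 0..0 (factorial args all ≥0)
  k=0: (−1)^5·5387.9866/(720)·0.9490^3·0.3153^5 = -0.019923
d^4_{1,-4}(0.6415) = -0.019923

d=-0.0199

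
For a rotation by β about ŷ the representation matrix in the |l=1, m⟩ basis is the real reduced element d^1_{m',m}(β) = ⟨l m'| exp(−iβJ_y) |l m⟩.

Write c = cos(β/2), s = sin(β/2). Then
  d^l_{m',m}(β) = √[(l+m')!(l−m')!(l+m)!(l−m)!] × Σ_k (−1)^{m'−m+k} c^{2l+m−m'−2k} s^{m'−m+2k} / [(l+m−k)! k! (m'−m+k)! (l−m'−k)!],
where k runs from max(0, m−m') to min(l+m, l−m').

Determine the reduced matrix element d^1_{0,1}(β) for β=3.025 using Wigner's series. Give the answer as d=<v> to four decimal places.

d^1_{0,1}(β=3.025) via Wigner's sum:
c=cos(3.025/2)=0.058263, s=sin(3.025/2)=0.998301; N=√[1·1·2·1]=1.414214
k∈{1} keeps every argument non-negative
  k=1: (−1)^0·1.4142/(1)·0.0583^1·0.9983^1 = +0.082257
d^1_{0,1}(3.025) = +0.082257

d=0.0823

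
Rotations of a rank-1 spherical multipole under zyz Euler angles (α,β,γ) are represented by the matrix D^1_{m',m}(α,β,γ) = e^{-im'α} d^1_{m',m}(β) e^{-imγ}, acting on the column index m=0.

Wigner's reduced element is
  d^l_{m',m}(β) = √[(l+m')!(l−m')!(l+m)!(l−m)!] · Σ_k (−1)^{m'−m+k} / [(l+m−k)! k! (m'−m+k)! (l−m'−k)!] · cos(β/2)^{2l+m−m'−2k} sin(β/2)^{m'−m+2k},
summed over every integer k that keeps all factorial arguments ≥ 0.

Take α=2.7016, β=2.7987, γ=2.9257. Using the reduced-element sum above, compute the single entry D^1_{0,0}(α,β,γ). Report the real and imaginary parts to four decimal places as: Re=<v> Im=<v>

Re=-0.9418 Im=0.0000

Split into d^1_{0,0}(β=2.7987) × two z-phases.
c=cos(2.7987/2)=0.170608, s=sin(2.7987/2)=0.985339; N=√[1·1·1·1]=1.000000
k∈{0,1} keeps every argument non-negative
  k=0: (−1)^0·1.0000/(1)·0.1706^2·0.9853^0 = +0.029107
  k=1: (−1)^1·1.0000/(1)·0.1706^0·0.9853^2 = -0.970893
d^1_{0,0}(2.7987) = +0.029107 -0.970893 = -0.941786
Attach z-rotation phases: D = e^{-i(0)(2.7016)}·(-0.941786)·e^{-i(0)(2.9257)} = -0.941786+0.000000i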